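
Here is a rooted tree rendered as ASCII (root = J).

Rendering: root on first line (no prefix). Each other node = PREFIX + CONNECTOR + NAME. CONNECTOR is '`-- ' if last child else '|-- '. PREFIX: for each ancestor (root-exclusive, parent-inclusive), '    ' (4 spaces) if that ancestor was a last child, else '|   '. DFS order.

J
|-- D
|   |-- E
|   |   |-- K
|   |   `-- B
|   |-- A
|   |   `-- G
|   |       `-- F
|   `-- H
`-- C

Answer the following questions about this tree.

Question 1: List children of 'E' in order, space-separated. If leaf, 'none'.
Node E's children (from adjacency): K, B

Answer: K B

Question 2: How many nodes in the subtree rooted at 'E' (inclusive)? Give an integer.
Answer: 3

Derivation:
Subtree rooted at E contains: B, E, K
Count = 3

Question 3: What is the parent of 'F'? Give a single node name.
Scan adjacency: F appears as child of G

Answer: G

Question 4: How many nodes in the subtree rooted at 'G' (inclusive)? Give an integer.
Subtree rooted at G contains: F, G
Count = 2

Answer: 2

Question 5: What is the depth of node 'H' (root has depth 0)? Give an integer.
Path from root to H: J -> D -> H
Depth = number of edges = 2

Answer: 2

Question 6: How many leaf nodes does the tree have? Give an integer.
Leaves (nodes with no children): B, C, F, H, K

Answer: 5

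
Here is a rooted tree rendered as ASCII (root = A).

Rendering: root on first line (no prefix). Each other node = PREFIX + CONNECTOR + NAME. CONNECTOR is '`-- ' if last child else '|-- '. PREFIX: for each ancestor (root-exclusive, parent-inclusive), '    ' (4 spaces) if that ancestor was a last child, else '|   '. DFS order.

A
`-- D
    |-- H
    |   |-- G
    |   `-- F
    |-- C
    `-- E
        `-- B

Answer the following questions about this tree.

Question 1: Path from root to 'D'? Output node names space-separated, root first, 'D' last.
Walk down from root: A -> D

Answer: A D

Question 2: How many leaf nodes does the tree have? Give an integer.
Answer: 4

Derivation:
Leaves (nodes with no children): B, C, F, G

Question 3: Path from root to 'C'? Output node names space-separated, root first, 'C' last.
Answer: A D C

Derivation:
Walk down from root: A -> D -> C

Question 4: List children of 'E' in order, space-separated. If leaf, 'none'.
Node E's children (from adjacency): B

Answer: B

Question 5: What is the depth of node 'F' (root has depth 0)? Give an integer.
Answer: 3

Derivation:
Path from root to F: A -> D -> H -> F
Depth = number of edges = 3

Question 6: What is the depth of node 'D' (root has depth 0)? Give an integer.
Answer: 1

Derivation:
Path from root to D: A -> D
Depth = number of edges = 1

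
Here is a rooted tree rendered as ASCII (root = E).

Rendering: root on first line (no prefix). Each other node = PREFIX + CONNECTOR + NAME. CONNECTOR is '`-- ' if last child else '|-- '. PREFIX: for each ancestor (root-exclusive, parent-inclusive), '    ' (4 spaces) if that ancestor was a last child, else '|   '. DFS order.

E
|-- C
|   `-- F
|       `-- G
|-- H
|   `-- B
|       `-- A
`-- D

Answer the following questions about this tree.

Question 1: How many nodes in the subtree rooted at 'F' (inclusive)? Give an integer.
Answer: 2

Derivation:
Subtree rooted at F contains: F, G
Count = 2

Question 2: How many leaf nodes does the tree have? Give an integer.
Answer: 3

Derivation:
Leaves (nodes with no children): A, D, G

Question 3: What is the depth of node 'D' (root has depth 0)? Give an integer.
Answer: 1

Derivation:
Path from root to D: E -> D
Depth = number of edges = 1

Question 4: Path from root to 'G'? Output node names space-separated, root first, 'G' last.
Walk down from root: E -> C -> F -> G

Answer: E C F G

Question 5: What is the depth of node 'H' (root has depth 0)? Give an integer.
Answer: 1

Derivation:
Path from root to H: E -> H
Depth = number of edges = 1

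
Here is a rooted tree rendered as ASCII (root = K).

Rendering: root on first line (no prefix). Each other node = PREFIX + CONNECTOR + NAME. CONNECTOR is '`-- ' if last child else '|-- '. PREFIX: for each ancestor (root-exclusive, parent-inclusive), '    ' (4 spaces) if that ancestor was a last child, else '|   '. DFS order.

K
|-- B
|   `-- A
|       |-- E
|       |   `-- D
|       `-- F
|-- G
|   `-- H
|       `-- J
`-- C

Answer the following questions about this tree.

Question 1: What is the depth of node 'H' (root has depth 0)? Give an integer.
Path from root to H: K -> G -> H
Depth = number of edges = 2

Answer: 2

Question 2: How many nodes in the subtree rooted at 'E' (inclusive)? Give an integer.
Answer: 2

Derivation:
Subtree rooted at E contains: D, E
Count = 2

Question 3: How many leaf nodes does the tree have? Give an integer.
Answer: 4

Derivation:
Leaves (nodes with no children): C, D, F, J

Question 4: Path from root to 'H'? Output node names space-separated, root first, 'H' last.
Answer: K G H

Derivation:
Walk down from root: K -> G -> H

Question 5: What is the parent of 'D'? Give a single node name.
Answer: E

Derivation:
Scan adjacency: D appears as child of E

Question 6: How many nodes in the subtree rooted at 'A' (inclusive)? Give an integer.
Answer: 4

Derivation:
Subtree rooted at A contains: A, D, E, F
Count = 4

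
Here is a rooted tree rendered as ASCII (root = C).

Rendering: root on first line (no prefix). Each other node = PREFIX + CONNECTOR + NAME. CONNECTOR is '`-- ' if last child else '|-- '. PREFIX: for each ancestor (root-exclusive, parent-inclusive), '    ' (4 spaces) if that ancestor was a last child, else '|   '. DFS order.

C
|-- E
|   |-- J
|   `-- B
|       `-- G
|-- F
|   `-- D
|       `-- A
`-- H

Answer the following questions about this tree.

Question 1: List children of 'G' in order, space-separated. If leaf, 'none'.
Node G's children (from adjacency): (leaf)

Answer: none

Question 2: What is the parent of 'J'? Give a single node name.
Scan adjacency: J appears as child of E

Answer: E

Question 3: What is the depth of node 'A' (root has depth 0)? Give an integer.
Answer: 3

Derivation:
Path from root to A: C -> F -> D -> A
Depth = number of edges = 3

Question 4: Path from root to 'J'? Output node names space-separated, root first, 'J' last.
Walk down from root: C -> E -> J

Answer: C E J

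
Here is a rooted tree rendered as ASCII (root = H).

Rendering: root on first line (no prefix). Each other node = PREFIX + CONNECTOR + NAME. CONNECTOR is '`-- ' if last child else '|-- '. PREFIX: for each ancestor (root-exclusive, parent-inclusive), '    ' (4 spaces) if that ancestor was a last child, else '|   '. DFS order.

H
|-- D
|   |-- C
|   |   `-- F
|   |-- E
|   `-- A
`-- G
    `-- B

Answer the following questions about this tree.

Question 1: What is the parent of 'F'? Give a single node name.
Answer: C

Derivation:
Scan adjacency: F appears as child of C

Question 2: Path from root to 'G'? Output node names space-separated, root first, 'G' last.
Walk down from root: H -> G

Answer: H G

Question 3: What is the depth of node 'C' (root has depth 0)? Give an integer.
Path from root to C: H -> D -> C
Depth = number of edges = 2

Answer: 2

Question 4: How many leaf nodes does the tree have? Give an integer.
Answer: 4

Derivation:
Leaves (nodes with no children): A, B, E, F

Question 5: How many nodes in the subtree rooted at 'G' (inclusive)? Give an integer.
Answer: 2

Derivation:
Subtree rooted at G contains: B, G
Count = 2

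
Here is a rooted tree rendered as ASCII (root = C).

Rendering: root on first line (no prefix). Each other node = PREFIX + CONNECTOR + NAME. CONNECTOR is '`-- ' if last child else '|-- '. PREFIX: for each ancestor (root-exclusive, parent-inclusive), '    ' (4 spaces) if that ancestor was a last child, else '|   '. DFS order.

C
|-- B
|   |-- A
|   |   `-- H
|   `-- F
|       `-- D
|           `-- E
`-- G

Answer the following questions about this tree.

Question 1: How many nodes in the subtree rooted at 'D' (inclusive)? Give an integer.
Answer: 2

Derivation:
Subtree rooted at D contains: D, E
Count = 2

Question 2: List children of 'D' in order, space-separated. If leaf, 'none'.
Node D's children (from adjacency): E

Answer: E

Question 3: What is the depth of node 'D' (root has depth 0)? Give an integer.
Path from root to D: C -> B -> F -> D
Depth = number of edges = 3

Answer: 3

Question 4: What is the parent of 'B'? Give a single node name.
Scan adjacency: B appears as child of C

Answer: C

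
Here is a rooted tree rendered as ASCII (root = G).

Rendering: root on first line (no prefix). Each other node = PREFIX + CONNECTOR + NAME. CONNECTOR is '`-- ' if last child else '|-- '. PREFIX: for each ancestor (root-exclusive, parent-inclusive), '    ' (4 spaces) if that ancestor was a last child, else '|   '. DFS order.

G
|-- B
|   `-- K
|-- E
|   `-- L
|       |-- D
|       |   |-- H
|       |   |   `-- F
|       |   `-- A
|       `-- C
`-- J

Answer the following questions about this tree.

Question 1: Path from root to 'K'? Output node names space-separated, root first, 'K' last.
Answer: G B K

Derivation:
Walk down from root: G -> B -> K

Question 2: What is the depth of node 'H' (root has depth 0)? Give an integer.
Answer: 4

Derivation:
Path from root to H: G -> E -> L -> D -> H
Depth = number of edges = 4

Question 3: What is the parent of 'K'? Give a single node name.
Scan adjacency: K appears as child of B

Answer: B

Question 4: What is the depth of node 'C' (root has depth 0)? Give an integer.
Answer: 3

Derivation:
Path from root to C: G -> E -> L -> C
Depth = number of edges = 3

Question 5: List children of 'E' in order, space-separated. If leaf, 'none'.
Node E's children (from adjacency): L

Answer: L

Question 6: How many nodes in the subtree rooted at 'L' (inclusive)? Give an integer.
Subtree rooted at L contains: A, C, D, F, H, L
Count = 6

Answer: 6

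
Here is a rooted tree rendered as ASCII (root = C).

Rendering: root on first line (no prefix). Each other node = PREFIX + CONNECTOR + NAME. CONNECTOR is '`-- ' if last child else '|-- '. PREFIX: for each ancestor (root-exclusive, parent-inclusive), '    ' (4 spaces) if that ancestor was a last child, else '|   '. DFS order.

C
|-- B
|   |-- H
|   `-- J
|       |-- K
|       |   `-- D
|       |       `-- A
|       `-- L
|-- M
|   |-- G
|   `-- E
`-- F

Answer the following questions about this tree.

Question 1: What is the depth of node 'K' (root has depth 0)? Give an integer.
Answer: 3

Derivation:
Path from root to K: C -> B -> J -> K
Depth = number of edges = 3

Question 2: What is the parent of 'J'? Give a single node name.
Scan adjacency: J appears as child of B

Answer: B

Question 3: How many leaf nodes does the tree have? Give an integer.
Answer: 6

Derivation:
Leaves (nodes with no children): A, E, F, G, H, L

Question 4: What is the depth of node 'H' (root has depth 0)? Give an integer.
Path from root to H: C -> B -> H
Depth = number of edges = 2

Answer: 2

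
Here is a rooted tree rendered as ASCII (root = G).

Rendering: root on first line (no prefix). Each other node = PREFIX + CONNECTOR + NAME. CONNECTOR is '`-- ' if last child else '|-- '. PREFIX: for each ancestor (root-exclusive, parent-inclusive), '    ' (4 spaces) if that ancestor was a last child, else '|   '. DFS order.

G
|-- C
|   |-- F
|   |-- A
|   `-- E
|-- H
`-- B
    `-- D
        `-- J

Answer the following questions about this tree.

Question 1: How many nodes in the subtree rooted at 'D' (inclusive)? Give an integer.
Subtree rooted at D contains: D, J
Count = 2

Answer: 2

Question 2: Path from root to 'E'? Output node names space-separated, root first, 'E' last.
Walk down from root: G -> C -> E

Answer: G C E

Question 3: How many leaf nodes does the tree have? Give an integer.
Answer: 5

Derivation:
Leaves (nodes with no children): A, E, F, H, J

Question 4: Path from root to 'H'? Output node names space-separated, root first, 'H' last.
Walk down from root: G -> H

Answer: G H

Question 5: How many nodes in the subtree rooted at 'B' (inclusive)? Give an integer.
Answer: 3

Derivation:
Subtree rooted at B contains: B, D, J
Count = 3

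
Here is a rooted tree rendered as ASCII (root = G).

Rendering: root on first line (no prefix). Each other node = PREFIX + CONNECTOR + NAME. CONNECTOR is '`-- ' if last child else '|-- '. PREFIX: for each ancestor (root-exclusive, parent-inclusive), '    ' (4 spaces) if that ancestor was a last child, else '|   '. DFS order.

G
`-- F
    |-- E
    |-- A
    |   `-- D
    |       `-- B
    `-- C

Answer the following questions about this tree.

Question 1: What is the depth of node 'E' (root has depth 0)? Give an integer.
Path from root to E: G -> F -> E
Depth = number of edges = 2

Answer: 2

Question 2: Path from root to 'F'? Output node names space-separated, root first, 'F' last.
Walk down from root: G -> F

Answer: G F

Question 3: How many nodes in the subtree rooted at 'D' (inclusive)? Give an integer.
Answer: 2

Derivation:
Subtree rooted at D contains: B, D
Count = 2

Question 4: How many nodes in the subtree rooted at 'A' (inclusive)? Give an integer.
Subtree rooted at A contains: A, B, D
Count = 3

Answer: 3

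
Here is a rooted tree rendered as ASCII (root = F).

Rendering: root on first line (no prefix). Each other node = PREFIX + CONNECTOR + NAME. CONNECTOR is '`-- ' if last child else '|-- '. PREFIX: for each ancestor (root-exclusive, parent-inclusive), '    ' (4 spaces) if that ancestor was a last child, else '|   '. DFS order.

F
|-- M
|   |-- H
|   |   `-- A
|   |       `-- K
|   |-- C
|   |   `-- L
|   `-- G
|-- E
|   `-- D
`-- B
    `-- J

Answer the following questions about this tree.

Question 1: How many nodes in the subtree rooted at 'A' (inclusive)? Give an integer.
Answer: 2

Derivation:
Subtree rooted at A contains: A, K
Count = 2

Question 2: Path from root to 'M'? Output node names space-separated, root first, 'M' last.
Walk down from root: F -> M

Answer: F M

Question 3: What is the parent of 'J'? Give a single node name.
Scan adjacency: J appears as child of B

Answer: B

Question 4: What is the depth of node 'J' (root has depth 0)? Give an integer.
Path from root to J: F -> B -> J
Depth = number of edges = 2

Answer: 2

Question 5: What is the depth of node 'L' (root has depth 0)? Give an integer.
Answer: 3

Derivation:
Path from root to L: F -> M -> C -> L
Depth = number of edges = 3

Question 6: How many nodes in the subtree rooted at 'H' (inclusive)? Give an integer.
Answer: 3

Derivation:
Subtree rooted at H contains: A, H, K
Count = 3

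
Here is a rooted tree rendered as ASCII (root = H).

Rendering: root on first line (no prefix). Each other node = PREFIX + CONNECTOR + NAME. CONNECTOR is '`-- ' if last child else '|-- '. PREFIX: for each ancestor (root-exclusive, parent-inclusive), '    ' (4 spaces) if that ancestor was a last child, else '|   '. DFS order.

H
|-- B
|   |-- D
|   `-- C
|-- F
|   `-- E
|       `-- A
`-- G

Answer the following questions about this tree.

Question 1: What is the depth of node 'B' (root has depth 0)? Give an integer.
Answer: 1

Derivation:
Path from root to B: H -> B
Depth = number of edges = 1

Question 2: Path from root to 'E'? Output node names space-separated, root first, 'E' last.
Walk down from root: H -> F -> E

Answer: H F E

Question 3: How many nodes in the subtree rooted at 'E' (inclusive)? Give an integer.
Answer: 2

Derivation:
Subtree rooted at E contains: A, E
Count = 2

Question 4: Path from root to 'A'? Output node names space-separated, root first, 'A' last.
Walk down from root: H -> F -> E -> A

Answer: H F E A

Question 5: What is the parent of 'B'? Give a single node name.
Scan adjacency: B appears as child of H

Answer: H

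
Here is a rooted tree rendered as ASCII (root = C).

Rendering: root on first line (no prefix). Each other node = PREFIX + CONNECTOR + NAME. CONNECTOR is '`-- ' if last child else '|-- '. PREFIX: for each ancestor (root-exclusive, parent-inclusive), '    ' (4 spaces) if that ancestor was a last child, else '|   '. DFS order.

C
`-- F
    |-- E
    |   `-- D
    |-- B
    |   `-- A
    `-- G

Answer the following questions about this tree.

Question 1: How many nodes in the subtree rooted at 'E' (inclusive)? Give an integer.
Subtree rooted at E contains: D, E
Count = 2

Answer: 2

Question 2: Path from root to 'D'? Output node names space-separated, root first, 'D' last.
Walk down from root: C -> F -> E -> D

Answer: C F E D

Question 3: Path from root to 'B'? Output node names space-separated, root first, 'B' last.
Answer: C F B

Derivation:
Walk down from root: C -> F -> B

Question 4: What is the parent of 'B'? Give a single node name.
Scan adjacency: B appears as child of F

Answer: F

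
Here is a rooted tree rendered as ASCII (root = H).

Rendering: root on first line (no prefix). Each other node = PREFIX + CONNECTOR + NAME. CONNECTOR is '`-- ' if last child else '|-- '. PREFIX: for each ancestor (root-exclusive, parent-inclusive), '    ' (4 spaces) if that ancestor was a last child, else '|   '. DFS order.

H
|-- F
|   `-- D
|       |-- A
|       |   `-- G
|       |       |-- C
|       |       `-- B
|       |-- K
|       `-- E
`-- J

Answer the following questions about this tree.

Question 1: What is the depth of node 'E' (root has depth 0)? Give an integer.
Answer: 3

Derivation:
Path from root to E: H -> F -> D -> E
Depth = number of edges = 3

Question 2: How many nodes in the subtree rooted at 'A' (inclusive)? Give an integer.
Answer: 4

Derivation:
Subtree rooted at A contains: A, B, C, G
Count = 4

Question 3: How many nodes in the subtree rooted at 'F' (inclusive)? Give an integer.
Answer: 8

Derivation:
Subtree rooted at F contains: A, B, C, D, E, F, G, K
Count = 8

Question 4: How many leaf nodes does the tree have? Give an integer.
Leaves (nodes with no children): B, C, E, J, K

Answer: 5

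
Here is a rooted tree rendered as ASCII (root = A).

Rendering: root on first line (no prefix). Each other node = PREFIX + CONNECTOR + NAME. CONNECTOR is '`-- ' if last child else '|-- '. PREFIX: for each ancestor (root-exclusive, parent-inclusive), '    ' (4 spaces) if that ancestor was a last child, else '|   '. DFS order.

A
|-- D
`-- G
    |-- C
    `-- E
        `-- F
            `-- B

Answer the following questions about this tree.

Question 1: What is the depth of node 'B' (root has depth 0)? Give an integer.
Answer: 4

Derivation:
Path from root to B: A -> G -> E -> F -> B
Depth = number of edges = 4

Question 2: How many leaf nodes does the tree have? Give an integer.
Leaves (nodes with no children): B, C, D

Answer: 3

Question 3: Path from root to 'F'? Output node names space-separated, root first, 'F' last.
Walk down from root: A -> G -> E -> F

Answer: A G E F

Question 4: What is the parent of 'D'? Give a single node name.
Answer: A

Derivation:
Scan adjacency: D appears as child of A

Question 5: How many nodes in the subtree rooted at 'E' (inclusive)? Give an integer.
Answer: 3

Derivation:
Subtree rooted at E contains: B, E, F
Count = 3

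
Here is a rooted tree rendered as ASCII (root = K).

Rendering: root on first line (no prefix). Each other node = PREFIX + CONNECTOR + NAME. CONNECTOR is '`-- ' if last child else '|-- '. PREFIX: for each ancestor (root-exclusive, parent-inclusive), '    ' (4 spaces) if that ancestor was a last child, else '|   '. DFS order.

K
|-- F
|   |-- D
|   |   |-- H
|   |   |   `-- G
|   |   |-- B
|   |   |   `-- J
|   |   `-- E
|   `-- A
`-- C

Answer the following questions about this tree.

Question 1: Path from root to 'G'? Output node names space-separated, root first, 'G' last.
Walk down from root: K -> F -> D -> H -> G

Answer: K F D H G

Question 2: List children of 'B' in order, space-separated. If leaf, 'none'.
Answer: J

Derivation:
Node B's children (from adjacency): J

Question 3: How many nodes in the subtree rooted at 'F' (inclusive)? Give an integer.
Answer: 8

Derivation:
Subtree rooted at F contains: A, B, D, E, F, G, H, J
Count = 8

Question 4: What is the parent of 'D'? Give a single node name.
Answer: F

Derivation:
Scan adjacency: D appears as child of F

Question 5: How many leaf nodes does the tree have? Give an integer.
Answer: 5

Derivation:
Leaves (nodes with no children): A, C, E, G, J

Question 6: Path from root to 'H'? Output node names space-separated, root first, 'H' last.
Answer: K F D H

Derivation:
Walk down from root: K -> F -> D -> H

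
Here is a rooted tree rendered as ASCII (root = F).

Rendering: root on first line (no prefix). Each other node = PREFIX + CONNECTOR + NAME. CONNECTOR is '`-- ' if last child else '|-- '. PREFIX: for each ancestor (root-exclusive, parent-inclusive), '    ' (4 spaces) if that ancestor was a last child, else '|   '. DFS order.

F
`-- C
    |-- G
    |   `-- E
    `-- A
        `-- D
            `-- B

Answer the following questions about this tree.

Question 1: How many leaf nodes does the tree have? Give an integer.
Answer: 2

Derivation:
Leaves (nodes with no children): B, E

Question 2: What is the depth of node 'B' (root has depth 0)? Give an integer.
Answer: 4

Derivation:
Path from root to B: F -> C -> A -> D -> B
Depth = number of edges = 4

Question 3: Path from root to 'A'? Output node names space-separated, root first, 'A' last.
Answer: F C A

Derivation:
Walk down from root: F -> C -> A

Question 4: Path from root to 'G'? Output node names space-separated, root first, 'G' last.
Walk down from root: F -> C -> G

Answer: F C G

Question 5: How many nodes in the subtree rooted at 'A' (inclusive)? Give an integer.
Subtree rooted at A contains: A, B, D
Count = 3

Answer: 3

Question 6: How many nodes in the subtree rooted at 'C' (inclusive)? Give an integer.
Subtree rooted at C contains: A, B, C, D, E, G
Count = 6

Answer: 6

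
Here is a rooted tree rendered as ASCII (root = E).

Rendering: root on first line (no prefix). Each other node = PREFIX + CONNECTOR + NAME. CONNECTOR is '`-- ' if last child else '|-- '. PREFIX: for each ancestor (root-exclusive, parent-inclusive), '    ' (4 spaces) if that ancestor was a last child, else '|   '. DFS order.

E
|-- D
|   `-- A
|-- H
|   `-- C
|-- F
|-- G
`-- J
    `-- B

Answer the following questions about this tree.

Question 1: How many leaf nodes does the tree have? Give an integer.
Answer: 5

Derivation:
Leaves (nodes with no children): A, B, C, F, G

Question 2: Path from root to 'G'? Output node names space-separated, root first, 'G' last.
Answer: E G

Derivation:
Walk down from root: E -> G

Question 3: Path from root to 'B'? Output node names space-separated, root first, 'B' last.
Answer: E J B

Derivation:
Walk down from root: E -> J -> B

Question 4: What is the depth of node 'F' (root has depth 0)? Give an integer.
Path from root to F: E -> F
Depth = number of edges = 1

Answer: 1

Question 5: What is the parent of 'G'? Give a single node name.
Answer: E

Derivation:
Scan adjacency: G appears as child of E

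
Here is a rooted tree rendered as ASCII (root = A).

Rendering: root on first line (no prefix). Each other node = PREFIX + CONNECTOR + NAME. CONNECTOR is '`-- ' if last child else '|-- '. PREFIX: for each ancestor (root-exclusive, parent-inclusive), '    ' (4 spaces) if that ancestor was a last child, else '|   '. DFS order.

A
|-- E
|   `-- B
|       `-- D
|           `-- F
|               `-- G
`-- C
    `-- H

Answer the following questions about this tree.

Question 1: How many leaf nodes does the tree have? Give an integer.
Answer: 2

Derivation:
Leaves (nodes with no children): G, H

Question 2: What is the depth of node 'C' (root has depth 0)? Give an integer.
Answer: 1

Derivation:
Path from root to C: A -> C
Depth = number of edges = 1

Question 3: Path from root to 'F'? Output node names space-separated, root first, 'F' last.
Answer: A E B D F

Derivation:
Walk down from root: A -> E -> B -> D -> F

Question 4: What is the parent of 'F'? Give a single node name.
Scan adjacency: F appears as child of D

Answer: D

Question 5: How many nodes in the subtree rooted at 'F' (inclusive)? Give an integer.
Subtree rooted at F contains: F, G
Count = 2

Answer: 2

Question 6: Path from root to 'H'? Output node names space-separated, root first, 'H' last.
Answer: A C H

Derivation:
Walk down from root: A -> C -> H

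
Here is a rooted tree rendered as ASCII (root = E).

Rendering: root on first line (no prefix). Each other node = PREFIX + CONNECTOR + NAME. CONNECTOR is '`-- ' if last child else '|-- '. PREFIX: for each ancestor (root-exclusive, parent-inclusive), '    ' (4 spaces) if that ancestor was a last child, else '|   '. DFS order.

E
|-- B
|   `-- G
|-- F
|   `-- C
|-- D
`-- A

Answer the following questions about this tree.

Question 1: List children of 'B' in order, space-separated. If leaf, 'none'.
Node B's children (from adjacency): G

Answer: G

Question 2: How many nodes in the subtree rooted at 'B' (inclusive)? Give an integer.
Subtree rooted at B contains: B, G
Count = 2

Answer: 2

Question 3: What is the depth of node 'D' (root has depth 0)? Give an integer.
Path from root to D: E -> D
Depth = number of edges = 1

Answer: 1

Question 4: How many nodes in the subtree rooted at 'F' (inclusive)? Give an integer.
Subtree rooted at F contains: C, F
Count = 2

Answer: 2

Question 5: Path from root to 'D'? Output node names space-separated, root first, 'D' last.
Walk down from root: E -> D

Answer: E D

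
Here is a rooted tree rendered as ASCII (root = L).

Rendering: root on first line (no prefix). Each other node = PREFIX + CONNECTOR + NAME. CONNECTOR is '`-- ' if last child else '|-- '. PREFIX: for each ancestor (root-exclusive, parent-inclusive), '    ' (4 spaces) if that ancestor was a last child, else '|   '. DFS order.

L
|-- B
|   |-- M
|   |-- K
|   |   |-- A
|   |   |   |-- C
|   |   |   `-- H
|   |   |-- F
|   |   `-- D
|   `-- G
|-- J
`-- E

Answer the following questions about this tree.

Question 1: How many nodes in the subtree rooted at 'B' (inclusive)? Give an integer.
Answer: 9

Derivation:
Subtree rooted at B contains: A, B, C, D, F, G, H, K, M
Count = 9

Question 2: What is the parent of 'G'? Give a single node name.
Scan adjacency: G appears as child of B

Answer: B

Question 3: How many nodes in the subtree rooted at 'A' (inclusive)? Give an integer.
Subtree rooted at A contains: A, C, H
Count = 3

Answer: 3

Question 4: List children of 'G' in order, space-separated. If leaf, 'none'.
Answer: none

Derivation:
Node G's children (from adjacency): (leaf)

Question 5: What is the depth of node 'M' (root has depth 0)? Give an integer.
Answer: 2

Derivation:
Path from root to M: L -> B -> M
Depth = number of edges = 2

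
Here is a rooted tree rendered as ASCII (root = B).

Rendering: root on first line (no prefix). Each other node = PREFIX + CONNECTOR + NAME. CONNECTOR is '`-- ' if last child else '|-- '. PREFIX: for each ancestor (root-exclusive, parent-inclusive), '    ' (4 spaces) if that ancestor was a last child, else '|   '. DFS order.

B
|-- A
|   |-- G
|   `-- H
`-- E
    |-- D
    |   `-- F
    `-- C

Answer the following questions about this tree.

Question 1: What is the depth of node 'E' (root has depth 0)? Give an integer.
Answer: 1

Derivation:
Path from root to E: B -> E
Depth = number of edges = 1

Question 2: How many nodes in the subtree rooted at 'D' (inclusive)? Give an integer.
Subtree rooted at D contains: D, F
Count = 2

Answer: 2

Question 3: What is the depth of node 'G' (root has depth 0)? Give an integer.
Answer: 2

Derivation:
Path from root to G: B -> A -> G
Depth = number of edges = 2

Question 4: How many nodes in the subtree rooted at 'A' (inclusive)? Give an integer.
Subtree rooted at A contains: A, G, H
Count = 3

Answer: 3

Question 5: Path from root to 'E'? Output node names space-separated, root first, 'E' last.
Answer: B E

Derivation:
Walk down from root: B -> E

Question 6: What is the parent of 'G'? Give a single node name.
Answer: A

Derivation:
Scan adjacency: G appears as child of A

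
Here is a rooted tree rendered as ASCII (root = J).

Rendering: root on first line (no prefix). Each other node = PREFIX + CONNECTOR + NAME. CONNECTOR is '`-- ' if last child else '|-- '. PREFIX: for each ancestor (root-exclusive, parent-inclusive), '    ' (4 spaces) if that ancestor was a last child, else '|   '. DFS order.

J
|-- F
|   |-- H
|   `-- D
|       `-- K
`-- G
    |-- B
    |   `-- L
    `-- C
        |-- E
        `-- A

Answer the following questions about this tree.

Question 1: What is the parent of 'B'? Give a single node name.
Answer: G

Derivation:
Scan adjacency: B appears as child of G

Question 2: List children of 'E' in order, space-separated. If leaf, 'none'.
Node E's children (from adjacency): (leaf)

Answer: none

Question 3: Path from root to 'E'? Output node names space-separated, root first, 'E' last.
Answer: J G C E

Derivation:
Walk down from root: J -> G -> C -> E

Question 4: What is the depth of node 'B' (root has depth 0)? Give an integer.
Path from root to B: J -> G -> B
Depth = number of edges = 2

Answer: 2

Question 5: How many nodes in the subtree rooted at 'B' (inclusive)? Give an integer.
Subtree rooted at B contains: B, L
Count = 2

Answer: 2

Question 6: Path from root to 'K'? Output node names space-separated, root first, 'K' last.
Walk down from root: J -> F -> D -> K

Answer: J F D K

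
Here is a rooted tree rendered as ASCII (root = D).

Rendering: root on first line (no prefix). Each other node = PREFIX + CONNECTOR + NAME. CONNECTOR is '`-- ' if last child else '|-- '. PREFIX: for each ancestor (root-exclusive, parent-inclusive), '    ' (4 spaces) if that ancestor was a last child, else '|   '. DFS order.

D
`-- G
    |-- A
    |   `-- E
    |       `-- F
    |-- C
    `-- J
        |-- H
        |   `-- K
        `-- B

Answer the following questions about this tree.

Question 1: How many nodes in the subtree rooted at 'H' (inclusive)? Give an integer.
Answer: 2

Derivation:
Subtree rooted at H contains: H, K
Count = 2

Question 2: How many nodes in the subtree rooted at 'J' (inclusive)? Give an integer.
Subtree rooted at J contains: B, H, J, K
Count = 4

Answer: 4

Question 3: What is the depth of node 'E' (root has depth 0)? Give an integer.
Answer: 3

Derivation:
Path from root to E: D -> G -> A -> E
Depth = number of edges = 3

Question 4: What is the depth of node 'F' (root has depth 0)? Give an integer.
Path from root to F: D -> G -> A -> E -> F
Depth = number of edges = 4

Answer: 4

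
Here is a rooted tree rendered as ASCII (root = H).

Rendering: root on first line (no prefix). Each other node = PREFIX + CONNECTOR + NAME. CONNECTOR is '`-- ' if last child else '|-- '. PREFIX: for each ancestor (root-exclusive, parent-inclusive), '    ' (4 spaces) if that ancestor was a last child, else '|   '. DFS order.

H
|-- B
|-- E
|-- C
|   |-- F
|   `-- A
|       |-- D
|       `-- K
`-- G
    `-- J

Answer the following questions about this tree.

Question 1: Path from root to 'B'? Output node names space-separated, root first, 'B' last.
Walk down from root: H -> B

Answer: H B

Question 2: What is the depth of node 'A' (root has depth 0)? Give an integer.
Answer: 2

Derivation:
Path from root to A: H -> C -> A
Depth = number of edges = 2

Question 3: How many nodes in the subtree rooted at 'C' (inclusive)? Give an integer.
Answer: 5

Derivation:
Subtree rooted at C contains: A, C, D, F, K
Count = 5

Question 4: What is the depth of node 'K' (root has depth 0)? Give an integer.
Path from root to K: H -> C -> A -> K
Depth = number of edges = 3

Answer: 3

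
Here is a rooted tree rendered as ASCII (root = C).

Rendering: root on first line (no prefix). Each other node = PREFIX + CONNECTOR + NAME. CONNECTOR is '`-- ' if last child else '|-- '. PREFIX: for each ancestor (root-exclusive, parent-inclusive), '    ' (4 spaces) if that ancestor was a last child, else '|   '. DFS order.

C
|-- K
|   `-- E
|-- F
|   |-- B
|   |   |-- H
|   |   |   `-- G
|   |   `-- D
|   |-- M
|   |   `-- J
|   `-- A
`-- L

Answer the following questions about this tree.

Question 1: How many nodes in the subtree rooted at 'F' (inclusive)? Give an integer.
Answer: 8

Derivation:
Subtree rooted at F contains: A, B, D, F, G, H, J, M
Count = 8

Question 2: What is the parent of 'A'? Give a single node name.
Scan adjacency: A appears as child of F

Answer: F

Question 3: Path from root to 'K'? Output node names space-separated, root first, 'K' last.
Walk down from root: C -> K

Answer: C K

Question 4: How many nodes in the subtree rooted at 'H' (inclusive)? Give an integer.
Answer: 2

Derivation:
Subtree rooted at H contains: G, H
Count = 2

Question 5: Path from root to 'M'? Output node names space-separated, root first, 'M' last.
Answer: C F M

Derivation:
Walk down from root: C -> F -> M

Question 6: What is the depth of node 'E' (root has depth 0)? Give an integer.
Path from root to E: C -> K -> E
Depth = number of edges = 2

Answer: 2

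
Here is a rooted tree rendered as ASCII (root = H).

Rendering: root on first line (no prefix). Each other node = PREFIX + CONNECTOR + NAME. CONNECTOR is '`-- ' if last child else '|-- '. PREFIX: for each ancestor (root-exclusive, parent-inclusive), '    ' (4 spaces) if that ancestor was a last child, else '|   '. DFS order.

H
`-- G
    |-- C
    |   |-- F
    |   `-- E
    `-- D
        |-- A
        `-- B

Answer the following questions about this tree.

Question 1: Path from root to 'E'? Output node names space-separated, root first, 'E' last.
Answer: H G C E

Derivation:
Walk down from root: H -> G -> C -> E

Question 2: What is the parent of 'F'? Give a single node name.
Scan adjacency: F appears as child of C

Answer: C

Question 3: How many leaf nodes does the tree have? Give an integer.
Leaves (nodes with no children): A, B, E, F

Answer: 4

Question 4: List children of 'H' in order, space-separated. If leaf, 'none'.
Answer: G

Derivation:
Node H's children (from adjacency): G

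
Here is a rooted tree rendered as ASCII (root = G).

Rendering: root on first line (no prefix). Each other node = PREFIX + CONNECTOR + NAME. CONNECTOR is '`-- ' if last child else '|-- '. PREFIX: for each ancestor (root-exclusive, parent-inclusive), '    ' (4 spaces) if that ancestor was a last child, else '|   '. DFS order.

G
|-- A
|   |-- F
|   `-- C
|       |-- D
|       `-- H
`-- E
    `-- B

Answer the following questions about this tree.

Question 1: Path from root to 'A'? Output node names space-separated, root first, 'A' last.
Answer: G A

Derivation:
Walk down from root: G -> A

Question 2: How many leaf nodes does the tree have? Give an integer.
Answer: 4

Derivation:
Leaves (nodes with no children): B, D, F, H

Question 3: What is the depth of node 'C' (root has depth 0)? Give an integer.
Answer: 2

Derivation:
Path from root to C: G -> A -> C
Depth = number of edges = 2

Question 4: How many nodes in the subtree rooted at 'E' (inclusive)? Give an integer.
Answer: 2

Derivation:
Subtree rooted at E contains: B, E
Count = 2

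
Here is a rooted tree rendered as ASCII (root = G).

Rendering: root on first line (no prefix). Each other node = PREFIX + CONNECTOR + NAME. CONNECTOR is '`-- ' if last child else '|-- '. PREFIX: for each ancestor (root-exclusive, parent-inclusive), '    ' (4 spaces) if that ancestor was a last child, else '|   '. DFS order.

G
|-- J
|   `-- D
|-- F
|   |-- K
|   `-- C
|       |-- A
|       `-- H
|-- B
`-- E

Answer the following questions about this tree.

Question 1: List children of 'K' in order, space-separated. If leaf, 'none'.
Answer: none

Derivation:
Node K's children (from adjacency): (leaf)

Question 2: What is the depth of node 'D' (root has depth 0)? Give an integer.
Path from root to D: G -> J -> D
Depth = number of edges = 2

Answer: 2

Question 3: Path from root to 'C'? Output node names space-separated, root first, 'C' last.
Answer: G F C

Derivation:
Walk down from root: G -> F -> C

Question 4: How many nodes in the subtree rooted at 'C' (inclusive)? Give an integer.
Answer: 3

Derivation:
Subtree rooted at C contains: A, C, H
Count = 3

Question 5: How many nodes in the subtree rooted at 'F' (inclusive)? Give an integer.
Answer: 5

Derivation:
Subtree rooted at F contains: A, C, F, H, K
Count = 5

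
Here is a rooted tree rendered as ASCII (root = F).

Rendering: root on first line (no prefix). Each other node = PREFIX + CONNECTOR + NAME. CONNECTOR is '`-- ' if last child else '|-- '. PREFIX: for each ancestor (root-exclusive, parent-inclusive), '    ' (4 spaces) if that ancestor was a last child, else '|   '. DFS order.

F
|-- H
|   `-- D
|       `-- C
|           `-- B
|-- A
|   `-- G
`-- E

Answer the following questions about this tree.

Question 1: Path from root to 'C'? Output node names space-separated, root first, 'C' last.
Answer: F H D C

Derivation:
Walk down from root: F -> H -> D -> C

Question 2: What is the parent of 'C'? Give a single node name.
Scan adjacency: C appears as child of D

Answer: D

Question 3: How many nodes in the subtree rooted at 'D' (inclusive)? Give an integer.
Answer: 3

Derivation:
Subtree rooted at D contains: B, C, D
Count = 3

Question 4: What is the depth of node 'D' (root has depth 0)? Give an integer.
Path from root to D: F -> H -> D
Depth = number of edges = 2

Answer: 2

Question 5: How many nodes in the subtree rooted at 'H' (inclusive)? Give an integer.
Answer: 4

Derivation:
Subtree rooted at H contains: B, C, D, H
Count = 4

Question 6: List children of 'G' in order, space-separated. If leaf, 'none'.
Answer: none

Derivation:
Node G's children (from adjacency): (leaf)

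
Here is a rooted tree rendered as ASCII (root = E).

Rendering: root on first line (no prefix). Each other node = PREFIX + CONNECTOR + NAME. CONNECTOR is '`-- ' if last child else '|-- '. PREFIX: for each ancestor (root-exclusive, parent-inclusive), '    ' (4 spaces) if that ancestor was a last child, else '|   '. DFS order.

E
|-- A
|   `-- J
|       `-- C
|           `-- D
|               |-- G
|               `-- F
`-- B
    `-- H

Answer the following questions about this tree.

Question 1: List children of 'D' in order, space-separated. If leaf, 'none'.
Answer: G F

Derivation:
Node D's children (from adjacency): G, F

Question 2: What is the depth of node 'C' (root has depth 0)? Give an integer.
Path from root to C: E -> A -> J -> C
Depth = number of edges = 3

Answer: 3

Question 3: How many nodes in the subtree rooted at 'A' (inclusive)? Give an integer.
Answer: 6

Derivation:
Subtree rooted at A contains: A, C, D, F, G, J
Count = 6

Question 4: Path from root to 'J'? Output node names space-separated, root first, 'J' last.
Answer: E A J

Derivation:
Walk down from root: E -> A -> J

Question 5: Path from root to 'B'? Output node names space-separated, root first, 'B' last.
Walk down from root: E -> B

Answer: E B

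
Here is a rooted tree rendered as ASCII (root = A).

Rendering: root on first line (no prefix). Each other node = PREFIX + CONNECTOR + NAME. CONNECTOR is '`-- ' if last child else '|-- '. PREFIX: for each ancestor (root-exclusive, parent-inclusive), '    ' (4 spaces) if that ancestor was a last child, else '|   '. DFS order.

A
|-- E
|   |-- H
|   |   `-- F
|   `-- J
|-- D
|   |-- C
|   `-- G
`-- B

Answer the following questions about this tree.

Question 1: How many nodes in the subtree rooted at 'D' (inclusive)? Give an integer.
Answer: 3

Derivation:
Subtree rooted at D contains: C, D, G
Count = 3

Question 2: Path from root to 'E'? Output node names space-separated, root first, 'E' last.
Walk down from root: A -> E

Answer: A E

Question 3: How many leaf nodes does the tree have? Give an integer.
Answer: 5

Derivation:
Leaves (nodes with no children): B, C, F, G, J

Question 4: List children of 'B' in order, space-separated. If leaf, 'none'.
Node B's children (from adjacency): (leaf)

Answer: none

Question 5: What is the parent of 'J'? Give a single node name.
Answer: E

Derivation:
Scan adjacency: J appears as child of E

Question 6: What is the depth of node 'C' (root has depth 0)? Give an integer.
Answer: 2

Derivation:
Path from root to C: A -> D -> C
Depth = number of edges = 2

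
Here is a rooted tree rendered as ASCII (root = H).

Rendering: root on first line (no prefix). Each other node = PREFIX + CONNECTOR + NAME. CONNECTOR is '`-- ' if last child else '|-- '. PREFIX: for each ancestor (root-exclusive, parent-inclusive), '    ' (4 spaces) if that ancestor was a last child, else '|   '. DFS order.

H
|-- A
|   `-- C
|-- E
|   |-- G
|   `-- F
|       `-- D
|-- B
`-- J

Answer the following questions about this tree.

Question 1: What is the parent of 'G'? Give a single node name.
Scan adjacency: G appears as child of E

Answer: E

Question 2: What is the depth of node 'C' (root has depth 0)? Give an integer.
Path from root to C: H -> A -> C
Depth = number of edges = 2

Answer: 2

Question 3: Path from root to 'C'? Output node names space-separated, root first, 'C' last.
Answer: H A C

Derivation:
Walk down from root: H -> A -> C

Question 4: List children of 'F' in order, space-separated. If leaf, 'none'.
Node F's children (from adjacency): D

Answer: D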